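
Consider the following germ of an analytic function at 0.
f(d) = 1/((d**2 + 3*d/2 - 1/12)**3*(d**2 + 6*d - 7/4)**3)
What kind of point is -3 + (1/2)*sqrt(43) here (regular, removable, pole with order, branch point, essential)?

The point is a pole of order 3.

The denominator factor d**2 + 6*d - 7/4 vanishes at -3 + (1/2)*sqrt(43) and appears to the power 3; the numerator there equals 1, nonzero, and no other factor vanishes.
Hence a pole whose order is the multiplicity, 3.


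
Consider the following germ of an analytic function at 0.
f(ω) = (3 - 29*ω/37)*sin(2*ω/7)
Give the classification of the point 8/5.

The point is a regular point.

There is no denominator, hence no pole anywhere.
The factor sin(2*ω/7) is entire.
So the germ continues analytically to 8/5.


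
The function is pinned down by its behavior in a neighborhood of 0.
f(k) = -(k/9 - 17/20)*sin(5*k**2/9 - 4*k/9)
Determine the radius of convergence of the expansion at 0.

The radius of convergence is infinite.

The factor -sin(5*k**2/9 - 4*k/9) is entire and contributes no finite singular point.
The polynomial part has no poles.
No finite singular points: the Taylor series at 0 converges everywhere.


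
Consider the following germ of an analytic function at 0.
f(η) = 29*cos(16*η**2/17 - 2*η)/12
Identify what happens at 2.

There is no denominator, hence no pole anywhere.
The factor cos(16*η**2/17 - 2*η) is entire.
So the germ continues analytically to 2.

The point is a regular point.


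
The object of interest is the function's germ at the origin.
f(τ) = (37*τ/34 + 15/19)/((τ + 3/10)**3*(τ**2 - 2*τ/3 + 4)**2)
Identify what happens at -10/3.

Denominator factors: τ + 3/10 = -91/30 at τ = -10/3; τ**2 - 2*τ/3 + 4 = 52/3 at τ = -10/3 — none vanishes.
So the germ continues analytically to -10/3.

The point is a regular point.


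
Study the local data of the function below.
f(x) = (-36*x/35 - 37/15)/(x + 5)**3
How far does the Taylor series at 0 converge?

Denominator factor (x + 5)^3: pole of order 3 at -5, modulus 5.
The radius of convergence is the smallest modulus among the singular points: 5.

The radius of convergence is 5.


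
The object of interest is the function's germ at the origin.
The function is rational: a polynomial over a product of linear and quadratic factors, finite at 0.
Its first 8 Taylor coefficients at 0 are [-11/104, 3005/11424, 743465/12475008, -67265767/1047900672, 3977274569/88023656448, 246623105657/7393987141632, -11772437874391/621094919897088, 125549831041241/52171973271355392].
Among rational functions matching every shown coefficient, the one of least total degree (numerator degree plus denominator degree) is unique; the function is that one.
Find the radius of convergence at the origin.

The radius of convergence is (1/3)*sqrt(21).

No rational of total degree below 4 reproduces all 8 coefficients; solving the [1/3] Pade equations on them gives f(ψ) = (11/26 - 19*ψ/17)/((ψ - 12/7)*(ψ**2 + ψ + 7/3)), whose expansion matches every shown term.
Denominator factor (ψ - 12/7): pole of order 1 at 12/7, modulus 12/7.
Denominator factor (ψ**2 + ψ + 7/3): discriminant -25/3, complex-conjugate roots (-1/2) + ((5/6)*sqrt(3))*i and (-1/2) - ((5/6)*sqrt(3))*i; poles of order 1, moduli (1/3)*sqrt(21) and (1/3)*sqrt(21).
The radius of convergence is the smallest modulus among the singular points: (1/3)*sqrt(21).


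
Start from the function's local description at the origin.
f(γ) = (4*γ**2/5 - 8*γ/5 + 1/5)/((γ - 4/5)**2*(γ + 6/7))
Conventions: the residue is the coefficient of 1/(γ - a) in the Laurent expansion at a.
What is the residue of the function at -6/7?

The residue is 2645/3364.

At the order-1 pole -6/7 set g(γ) = (γ - (-6/7))*f(γ) = (4*γ**2/5 - 8*γ/5 + 1/5)/(γ - 4/5)**2.
Simple pole: residue = g(a) at a = -6/7, which is 2645/3364.


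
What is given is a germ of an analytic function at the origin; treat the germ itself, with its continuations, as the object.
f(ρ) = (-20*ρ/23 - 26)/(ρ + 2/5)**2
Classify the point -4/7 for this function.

The point is a regular point.

Denominator factors: ρ + 2/5 = -6/35 at ρ = -4/7 — none vanishes.
So the germ continues analytically to -4/7.


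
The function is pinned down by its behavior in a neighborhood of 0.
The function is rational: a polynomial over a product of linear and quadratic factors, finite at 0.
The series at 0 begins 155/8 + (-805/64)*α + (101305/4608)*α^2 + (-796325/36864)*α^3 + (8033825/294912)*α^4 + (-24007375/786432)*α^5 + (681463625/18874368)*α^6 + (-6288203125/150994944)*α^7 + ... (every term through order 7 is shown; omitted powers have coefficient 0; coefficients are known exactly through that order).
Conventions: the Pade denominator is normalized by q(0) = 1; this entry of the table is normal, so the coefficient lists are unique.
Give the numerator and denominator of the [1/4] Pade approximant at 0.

Taylor coefficients needed (read off): a_0 = 155/8, a_1 = -805/64, a_2 = 101305/4608, a_3 = -796325/36864, a_4 = 8033825/294912, a_5 = -24007375/786432.
Write the denominator as Q(α) = 1 + q1*α + q2*α^2 + q3*α^3 + q4*α^4. Requiring Q*f - P = O(α^6) with deg P <= 1 kills the coefficients of α^2..α^5 in Q*f:
  α^2: a_2 + q1*a_1 + q2*a_0 = 0, i.e. 101305/4608 + (-805/64)*q1 + (155/8)*q2 = 0.
  α^3: a_3 + q1*a_2 + q2*a_1 + q3*a_0 = 0, i.e. -796325/36864 + (101305/4608)*q1 + (-805/64)*q2 + (155/8)*q3 = 0.
  α^4: a_4 + q1*a_3 + q2*a_2 + q3*a_1 + q4*a_0 = 0, i.e. 8033825/294912 + (-796325/36864)*q1 + (101305/4608)*q2 + (-805/64)*q3 + (155/8)*q4 = 0.
  α^5: a_5 + q1*a_4 + q2*a_3 + q3*a_2 + q4*a_1 = 0, i.e. -24007375/786432 + (8033825/294912)*q1 + (-796325/36864)*q2 + (101305/4608)*q3 + (-805/64)*q4 = 0.
Solving this linear system: q1 = 11105847219/22087194040, q2 = -160670190263/198784746360, q3 = 325766309/16565395530, q4 = 18894445922/223632839655.
The numerator is Q*f truncated at degree 1: P0 = a_0 = 155/8; P1 = a_1 + q1*a_0 = -50111758133/17669755232.

The Pade approximant has numerator coefficients [155/8, -50111758133/17669755232]; denominator coefficients [1, 11105847219/22087194040, -160670190263/198784746360, 325766309/16565395530, 18894445922/223632839655].


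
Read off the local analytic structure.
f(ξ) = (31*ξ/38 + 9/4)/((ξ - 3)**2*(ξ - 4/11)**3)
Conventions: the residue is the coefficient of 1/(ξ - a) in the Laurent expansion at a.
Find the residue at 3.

The residue is -13287373/53753356.

At the order-2 pole 3 set g(ξ) = (ξ - (3))^2*f(ξ) = (31*ξ/38 + 9/4)/(ξ - 4/11)**3.
Order-2 pole: residue = g'(a); g'(3) = -13287373/53753356, so the residue is -13287373/53753356.


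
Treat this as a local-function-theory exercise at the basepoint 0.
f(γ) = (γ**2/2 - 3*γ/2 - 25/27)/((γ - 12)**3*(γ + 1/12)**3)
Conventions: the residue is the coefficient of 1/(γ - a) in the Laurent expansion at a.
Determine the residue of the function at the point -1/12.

At the order-3 pole -1/12 set g(γ) = (γ - (-1/12))^3*f(γ) = (γ**2/2 - 3*γ/2 - 25/27)/(γ - 12)**3.
Order-3 pole: residue = g''(a)/2; g''(-1/12) = -5386176/64097340625, so the residue is -2693088/64097340625.

The residue is -2693088/64097340625.


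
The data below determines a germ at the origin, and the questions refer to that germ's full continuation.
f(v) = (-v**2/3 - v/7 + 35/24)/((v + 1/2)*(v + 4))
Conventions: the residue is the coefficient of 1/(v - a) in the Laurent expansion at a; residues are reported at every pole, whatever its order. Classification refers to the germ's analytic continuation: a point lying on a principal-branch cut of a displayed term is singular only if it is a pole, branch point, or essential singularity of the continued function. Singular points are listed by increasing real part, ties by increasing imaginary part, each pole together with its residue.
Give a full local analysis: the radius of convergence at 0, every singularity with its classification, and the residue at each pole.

Denominator factor (v + 1/2): pole of order 1 at -1/2, modulus 1/2.
Denominator factor (v + 4): pole of order 1 at -4, modulus 4.
The radius of convergence is the smallest modulus among the singular points: 1/2.
At the order-1 pole -4 set g(v) = (v - (-4))*f(v) = (-v**2/3 - v/7 + 35/24)/(v + 1/2).
Simple pole: residue = g(a) at a = -4, which is 185/196.
At the order-1 pole -1/2 set g(v) = (v - (-1/2))*f(v) = (-v**2/3 - v/7 + 35/24)/(v + 4).
Simple pole: residue = g(a) at a = -1/2, which is 81/196.
List the singular points by increasing real part (a conjugate pair: the negative imaginary part first).

Radius of convergence at 0: 1/2.
At -4: a pole of order 1; residue 185/196.
At -1/2: a pole of order 1; residue 81/196.


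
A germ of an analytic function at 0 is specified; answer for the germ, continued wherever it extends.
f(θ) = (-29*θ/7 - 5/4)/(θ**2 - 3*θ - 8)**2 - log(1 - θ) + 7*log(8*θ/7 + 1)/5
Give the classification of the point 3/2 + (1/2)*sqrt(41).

The point is a pole of order 2.

The denominator factor θ**2 - 3*θ - 8 vanishes at 3/2 + (1/2)*sqrt(41) and appears to the power 2; the numerator there equals -209/28 - (29/14)*sqrt(41), nonzero, and no other factor vanishes.
The branch terms are analytic at this point.
Hence a pole whose order is the multiplicity, 2.


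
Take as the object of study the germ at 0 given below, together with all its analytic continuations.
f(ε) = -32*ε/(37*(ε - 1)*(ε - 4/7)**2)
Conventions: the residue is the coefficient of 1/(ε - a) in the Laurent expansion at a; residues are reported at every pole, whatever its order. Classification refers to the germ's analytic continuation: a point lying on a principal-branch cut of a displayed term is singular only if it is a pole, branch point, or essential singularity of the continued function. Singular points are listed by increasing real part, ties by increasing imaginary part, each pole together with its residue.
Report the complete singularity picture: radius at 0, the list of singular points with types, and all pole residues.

Radius of convergence at 0: 4/7.
At 4/7: a pole of order 2; residue 1568/333.
At 1: a pole of order 1; residue -1568/333.

Denominator factor (ε - 1): pole of order 1 at 1, modulus 1.
Denominator factor (ε - 4/7)^2: pole of order 2 at 4/7, modulus 4/7.
The radius of convergence is the smallest modulus among the singular points: 4/7.
At the order-2 pole 4/7 set g(ε) = (ε - (4/7))^2*f(ε) = -32*ε/(37*(ε - 1)).
Order-2 pole: residue = g'(a); g'(4/7) = 1568/333, so the residue is 1568/333.
At the order-1 pole 1 set g(ε) = (ε - (1))*f(ε) = -32*ε/(37*(ε - 4/7)**2).
Simple pole: residue = g(a) at a = 1, which is -1568/333.
List the singular points by increasing real part (a conjugate pair: the negative imaginary part first).


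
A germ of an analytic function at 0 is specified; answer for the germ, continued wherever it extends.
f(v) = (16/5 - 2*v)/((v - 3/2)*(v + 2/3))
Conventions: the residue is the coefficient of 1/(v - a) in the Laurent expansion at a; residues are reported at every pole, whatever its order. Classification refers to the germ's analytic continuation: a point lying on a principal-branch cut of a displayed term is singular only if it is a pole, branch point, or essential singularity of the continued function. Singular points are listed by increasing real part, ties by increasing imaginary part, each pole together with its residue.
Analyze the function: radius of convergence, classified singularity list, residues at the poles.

Radius of convergence at 0: 2/3.
At -2/3: a pole of order 1; residue -136/65.
At 3/2: a pole of order 1; residue 6/65.

Denominator factor (v - 3/2): pole of order 1 at 3/2, modulus 3/2.
Denominator factor (v + 2/3): pole of order 1 at -2/3, modulus 2/3.
The radius of convergence is the smallest modulus among the singular points: 2/3.
At the order-1 pole -2/3 set g(v) = (v - (-2/3))*f(v) = (16/5 - 2*v)/(v - 3/2).
Simple pole: residue = g(a) at a = -2/3, which is -136/65.
At the order-1 pole 3/2 set g(v) = (v - (3/2))*f(v) = (16/5 - 2*v)/(v + 2/3).
Simple pole: residue = g(a) at a = 3/2, which is 6/65.
List the singular points by increasing real part (a conjugate pair: the negative imaginary part first).


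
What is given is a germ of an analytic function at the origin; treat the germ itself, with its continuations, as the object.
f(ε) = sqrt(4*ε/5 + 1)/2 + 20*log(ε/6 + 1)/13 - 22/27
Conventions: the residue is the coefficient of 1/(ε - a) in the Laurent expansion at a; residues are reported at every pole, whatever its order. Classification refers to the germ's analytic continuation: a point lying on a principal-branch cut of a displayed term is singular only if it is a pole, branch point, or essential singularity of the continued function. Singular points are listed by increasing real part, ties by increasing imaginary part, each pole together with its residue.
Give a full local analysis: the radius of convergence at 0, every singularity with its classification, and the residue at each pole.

Branch term (1/2)*sqrt(1 - ε/(-5/4)): its argument vanishes at ε = -5/4, a square-root branch point, modulus 5/4.
Branch term (20/13)*log(1 - ε/(-6)): its argument vanishes at ε = -6, a logarithmic branch point, modulus 6.
The radius of convergence is the smallest modulus among the singular points: 5/4.
List the singular points by increasing real part (a conjugate pair: the negative imaginary part first).

Radius of convergence at 0: 5/4.
At -6: a logarithmic branch point.
At -5/4: an algebraic (square-root) branch point.


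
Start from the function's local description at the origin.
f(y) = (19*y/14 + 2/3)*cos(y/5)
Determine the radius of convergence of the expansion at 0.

The radius of convergence is infinite.

The factor cos(y/5) is entire and contributes no finite singular point.
The polynomial part has no poles.
No finite singular points: the Taylor series at 0 converges everywhere.


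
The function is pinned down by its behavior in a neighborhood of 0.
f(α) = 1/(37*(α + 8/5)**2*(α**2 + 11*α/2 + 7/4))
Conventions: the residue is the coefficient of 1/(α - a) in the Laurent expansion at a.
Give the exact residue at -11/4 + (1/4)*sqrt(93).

The residue is 11500/7459237 + (142700/693709041)*sqrt(93).

The factor α**2 + 11*α/2 + 7/4 splits as (α - a)(α - a') with a = -11/4 + (1/4)*sqrt(93), a' = -11/4 - (1/4)*sqrt(93). At the order-1 pole a set g(α) = (α - a)*f(α) = [1/(37*(α + 8/5)**2)] / (α - a').
Simple pole: residue = g(a) at a = -11/4 + (1/4)*sqrt(93), which is 11500/7459237 + (142700/693709041)*sqrt(93).


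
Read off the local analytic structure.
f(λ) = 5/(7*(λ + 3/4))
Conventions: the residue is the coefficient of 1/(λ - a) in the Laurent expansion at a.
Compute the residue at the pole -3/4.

The residue is 5/7.

At the order-1 pole -3/4 set g(λ) = (λ - (-3/4))*f(λ) = 5/7.
Simple pole: residue = g(a) at a = -3/4, which is 5/7.


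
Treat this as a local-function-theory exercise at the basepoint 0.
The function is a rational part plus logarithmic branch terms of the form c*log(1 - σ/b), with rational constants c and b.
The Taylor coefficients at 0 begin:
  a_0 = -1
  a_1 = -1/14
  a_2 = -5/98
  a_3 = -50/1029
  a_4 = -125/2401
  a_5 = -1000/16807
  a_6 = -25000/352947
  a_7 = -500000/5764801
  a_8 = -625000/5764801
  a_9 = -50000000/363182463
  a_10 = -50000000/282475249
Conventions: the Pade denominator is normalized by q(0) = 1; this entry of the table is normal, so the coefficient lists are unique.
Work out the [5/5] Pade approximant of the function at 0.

The Pade approximant has numerator coefficients [-1, 7/2, -1910/441, 1975/882, -65375/151263, 57875/3176523]; denominator coefficients [1, -25/7, 2000/441, -2500/1029, 25000/50421, -25000/1058841].

Taylor coefficients needed (read off): a_0 = -1, a_1 = -1/14, a_2 = -5/98, a_3 = -50/1029, a_4 = -125/2401, a_5 = -1000/16807, a_6 = -25000/352947, a_7 = -500000/5764801, a_8 = -625000/5764801, a_9 = -50000000/363182463, a_10 = -50000000/282475249.
Write the denominator as Q(σ) = 1 + q1*σ + q2*σ^2 + q3*σ^3 + q4*σ^4 + q5*σ^5. Requiring Q*f - P = O(σ^11) with deg P <= 5 kills the coefficients of σ^6..σ^10 in Q*f:
  σ^6: a_6 + q1*a_5 + q2*a_4 + q3*a_3 + q4*a_2 + q5*a_1 = 0, i.e. -25000/352947 + (-1000/16807)*q1 + (-125/2401)*q2 + (-50/1029)*q3 + (-5/98)*q4 + (-1/14)*q5 = 0.
  σ^7: a_7 + q1*a_6 + q2*a_5 + q3*a_4 + q4*a_3 + q5*a_2 = 0, i.e. -500000/5764801 + (-25000/352947)*q1 + (-1000/16807)*q2 + (-125/2401)*q3 + (-50/1029)*q4 + (-5/98)*q5 = 0.
  σ^8: a_8 + q1*a_7 + q2*a_6 + q3*a_5 + q4*a_4 + q5*a_3 = 0, i.e. -625000/5764801 + (-500000/5764801)*q1 + (-25000/352947)*q2 + (-1000/16807)*q3 + (-125/2401)*q4 + (-50/1029)*q5 = 0.
  σ^9: a_9 + q1*a_8 + q2*a_7 + q3*a_6 + q4*a_5 + q5*a_4 = 0, i.e. -50000000/363182463 + (-625000/5764801)*q1 + (-500000/5764801)*q2 + (-25000/352947)*q3 + (-1000/16807)*q4 + (-125/2401)*q5 = 0.
  σ^10: a_10 + q1*a_9 + q2*a_8 + q3*a_7 + q4*a_6 + q5*a_5 = 0, i.e. -50000000/282475249 + (-50000000/363182463)*q1 + (-625000/5764801)*q2 + (-500000/5764801)*q3 + (-25000/352947)*q4 + (-1000/16807)*q5 = 0.
Solving this linear system: q1 = -25/7, q2 = 2000/441, q3 = -2500/1029, q4 = 25000/50421, q5 = -25000/1058841.
The numerator is Q*f truncated at degree 5: P0 = a_0 = -1; P1 = a_1 + q1*a_0 = 7/2; P2 = a_2 + q1*a_1 + q2*a_0 = -1910/441; P3 = a_3 + q1*a_2 + q2*a_1 + q3*a_0 = 1975/882; P4 = a_4 + q1*a_3 + q2*a_2 + q3*a_1 + q4*a_0 = -65375/151263; P5 = a_5 + q1*a_4 + q2*a_3 + q3*a_2 + q4*a_1 + q5*a_0 = 57875/3176523.


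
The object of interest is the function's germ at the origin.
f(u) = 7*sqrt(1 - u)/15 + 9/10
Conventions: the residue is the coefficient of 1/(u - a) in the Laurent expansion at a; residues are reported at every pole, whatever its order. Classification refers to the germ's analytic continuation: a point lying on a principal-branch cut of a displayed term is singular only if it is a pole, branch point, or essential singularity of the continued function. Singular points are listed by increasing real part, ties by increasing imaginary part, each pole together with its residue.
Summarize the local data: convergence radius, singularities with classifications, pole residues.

Radius of convergence at 0: 1.
At 1: an algebraic (square-root) branch point.

Branch term (7/15)*sqrt(1 - u/(1)): its argument vanishes at u = 1, a square-root branch point, modulus 1.
The radius of convergence is the smallest modulus among the singular points: 1.


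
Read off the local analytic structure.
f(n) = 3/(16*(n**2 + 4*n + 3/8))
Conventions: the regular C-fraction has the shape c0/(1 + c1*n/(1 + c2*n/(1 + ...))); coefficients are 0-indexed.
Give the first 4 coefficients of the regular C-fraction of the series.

Taylor coefficients (expand at 0): a_0 = 1/2, a_1 = -16/3, a_2 = 500/9, a_3 = -15616/27.
c0 = a_0 = 1/2. Peel one level at a time: if S = 1 + c*n/S' with S'(0) = 1, then c is the n-coefficient of S and S' = c*n/(S - 1).
S_1 = c0/f = 1 + (32/3)*n + (8/3)*n^2 + ...; c1 = 32/3.
S_2 = c1*n/(S_1 - 1) = 1 + (-1/4)*n + (1/16)*n^2 + ...; c2 = -1/4.
S_3 = c2*n/(S_2 - 1) = 1 + (1/4)*n + ...; c3 = 1/4.

The regular C-fraction coefficients are [1/2, 32/3, -1/4, 1/4].


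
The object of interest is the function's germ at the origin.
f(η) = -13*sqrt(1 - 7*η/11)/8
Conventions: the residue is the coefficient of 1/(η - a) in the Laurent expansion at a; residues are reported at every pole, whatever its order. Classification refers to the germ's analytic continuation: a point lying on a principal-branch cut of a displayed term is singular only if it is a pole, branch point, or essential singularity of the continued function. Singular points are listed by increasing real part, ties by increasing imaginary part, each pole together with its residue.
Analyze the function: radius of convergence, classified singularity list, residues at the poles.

Branch term (-13/8)*sqrt(1 - η/(11/7)): its argument vanishes at η = 11/7, a square-root branch point, modulus 11/7.
The radius of convergence is the smallest modulus among the singular points: 11/7.

Radius of convergence at 0: 11/7.
At 11/7: an algebraic (square-root) branch point.


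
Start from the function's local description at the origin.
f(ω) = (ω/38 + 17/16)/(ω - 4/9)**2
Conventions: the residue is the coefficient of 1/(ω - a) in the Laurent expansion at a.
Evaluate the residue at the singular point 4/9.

At the order-2 pole 4/9 set g(ω) = (ω - (4/9))^2*f(ω) = ω/38 + 17/16.
Order-2 pole: residue = g'(a); g'(4/9) = 1/38, so the residue is 1/38.

The residue is 1/38.


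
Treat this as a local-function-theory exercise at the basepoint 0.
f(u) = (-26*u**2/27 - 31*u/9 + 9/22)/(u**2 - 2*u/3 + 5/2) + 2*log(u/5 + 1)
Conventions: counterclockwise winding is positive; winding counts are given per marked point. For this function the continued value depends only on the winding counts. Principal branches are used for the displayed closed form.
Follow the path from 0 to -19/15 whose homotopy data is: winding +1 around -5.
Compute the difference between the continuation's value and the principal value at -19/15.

Continued minus principal equals (4)*pi*i.

The rational part is single-valued and drops out of the difference; each branch term changes only by its own monodromy.
(2)*log(1 - u/(-5)): each positive loop around -5 adds 2*pi*i to the log, so winding +1 contributes (2)*(1)*2*pi*i = (4)*pi*i.
Summing the contributions at u = -19/15 gives (4)*pi*i.


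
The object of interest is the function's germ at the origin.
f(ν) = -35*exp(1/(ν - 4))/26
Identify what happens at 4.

The point is an essential singularity.

The exponent 1/(ν - (4)) has a pole at 4, so exp(1/(ν - (4))) takes every nonzero value near it: an essential singularity (not a pole of any order).


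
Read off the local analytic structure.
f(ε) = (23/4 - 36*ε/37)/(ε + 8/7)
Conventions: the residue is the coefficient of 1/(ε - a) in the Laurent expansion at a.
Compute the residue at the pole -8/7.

The residue is 7109/1036.

At the order-1 pole -8/7 set g(ε) = (ε - (-8/7))*f(ε) = 23/4 - 36*ε/37.
Simple pole: residue = g(a) at a = -8/7, which is 7109/1036.


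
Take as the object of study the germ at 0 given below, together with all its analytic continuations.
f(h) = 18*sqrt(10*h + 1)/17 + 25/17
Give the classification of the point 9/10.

The point is a regular point.

There is no denominator, hence no pole anywhere.
Branch term sqrt(1 - h/(-1/10)): argument at 9/10 is 10, nonzero, so 9/10 is not its branch point (a point on a principal cut is still regular for the continued germ).
So the germ continues analytically to 9/10.


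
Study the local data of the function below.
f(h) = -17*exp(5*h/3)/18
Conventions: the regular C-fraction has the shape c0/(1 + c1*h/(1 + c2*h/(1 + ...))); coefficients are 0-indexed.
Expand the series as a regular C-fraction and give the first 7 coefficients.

Taylor coefficients (expand at 0): a_0 = -17/18, a_1 = -85/54, a_2 = -425/324, a_3 = -2125/2916, a_4 = -10625/34992, a_5 = -10625/104976, a_6 = -53125/1889568.
c0 = a_0 = -17/18. Peel one level at a time: if S = 1 + c*h/S' with S'(0) = 1, then c is the h-coefficient of S and S' = c*h/(S - 1).
S_1 = c0/f = 1 + (-5/3)*h + (25/18)*h^2 + ...; c1 = -5/3.
S_2 = c1*h/(S_1 - 1) = 1 + (5/6)*h + (25/108)*h^2 + ...; c2 = 5/6.
S_3 = c2*h/(S_2 - 1) = 1 + (-5/18)*h + (25/324)*h^2 + ...; c3 = -5/18.
S_4 = c3*h/(S_3 - 1) = 1 + (5/18)*h + (5/108)*h^2 + ...; c4 = 5/18.
S_5 = c4*h/(S_4 - 1) = 1 + (-1/6)*h + (1/36)*h^2 + ...; c5 = -1/6.
S_6 = c5*h/(S_5 - 1) = 1 + (1/6)*h + ...; c6 = 1/6.

The regular C-fraction coefficients are [-17/18, -5/3, 5/6, -5/18, 5/18, -1/6, 1/6].


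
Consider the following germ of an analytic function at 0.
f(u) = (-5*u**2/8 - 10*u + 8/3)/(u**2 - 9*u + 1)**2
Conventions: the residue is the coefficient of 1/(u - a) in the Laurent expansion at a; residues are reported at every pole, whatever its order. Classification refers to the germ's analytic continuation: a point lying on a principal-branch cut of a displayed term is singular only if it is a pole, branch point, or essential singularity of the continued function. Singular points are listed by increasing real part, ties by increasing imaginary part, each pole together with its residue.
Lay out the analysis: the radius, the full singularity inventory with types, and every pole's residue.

Radius of convergence at 0: 9/2 - (1/2)*sqrt(77).
At 9/2 - (1/2)*sqrt(77): a pole of order 2; residue -(1031/71148)*sqrt(77).
At 9/2 + (1/2)*sqrt(77): a pole of order 2; residue (1031/71148)*sqrt(77).

Denominator factor (u**2 - 9*u + 1)^2: discriminant 77, real irrational roots 9/2 + (1/2)*sqrt(77) and 9/2 - (1/2)*sqrt(77); poles of order 2, moduli 9/2 + (1/2)*sqrt(77) and 9/2 - (1/2)*sqrt(77).
The radius of convergence is the smallest modulus among the singular points: 9/2 - (1/2)*sqrt(77).
The factor u**2 - 9*u + 1 splits as (u - a)(u - a') with a = 9/2 - (1/2)*sqrt(77), a' = 9/2 + (1/2)*sqrt(77). At the order-2 pole a set g(u) = (u - a)^2*f(u) = [-5*u**2/8 - 10*u + 8/3] / (u - a')^2.
Order-2 pole: residue = g'(a); g'(9/2 - (1/2)*sqrt(77)) = -(1031/71148)*sqrt(77), so the residue is -(1031/71148)*sqrt(77).
The factor u**2 - 9*u + 1 splits as (u - a)(u - a') with a = 9/2 + (1/2)*sqrt(77), a' = 9/2 - (1/2)*sqrt(77). At the order-2 pole a set g(u) = (u - a)^2*f(u) = [-5*u**2/8 - 10*u + 8/3] / (u - a')^2.
Order-2 pole: residue = g'(a); g'(9/2 + (1/2)*sqrt(77)) = (1031/71148)*sqrt(77), so the residue is (1031/71148)*sqrt(77).
List the singular points by increasing real part (a conjugate pair: the negative imaginary part first).


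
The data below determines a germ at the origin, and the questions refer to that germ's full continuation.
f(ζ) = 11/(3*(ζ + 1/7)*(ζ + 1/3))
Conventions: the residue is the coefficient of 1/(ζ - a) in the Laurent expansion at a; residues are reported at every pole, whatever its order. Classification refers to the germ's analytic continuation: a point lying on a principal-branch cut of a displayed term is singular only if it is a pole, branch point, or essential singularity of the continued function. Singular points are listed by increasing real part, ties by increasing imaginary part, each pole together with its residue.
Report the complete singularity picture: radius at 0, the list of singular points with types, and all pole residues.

Radius of convergence at 0: 1/7.
At -1/3: a pole of order 1; residue -77/4.
At -1/7: a pole of order 1; residue 77/4.

Denominator factor (ζ + 1/3): pole of order 1 at -1/3, modulus 1/3.
Denominator factor (ζ + 1/7): pole of order 1 at -1/7, modulus 1/7.
The radius of convergence is the smallest modulus among the singular points: 1/7.
At the order-1 pole -1/3 set g(ζ) = (ζ - (-1/3))*f(ζ) = 11/(3*(ζ + 1/7)).
Simple pole: residue = g(a) at a = -1/3, which is -77/4.
At the order-1 pole -1/7 set g(ζ) = (ζ - (-1/7))*f(ζ) = 11/(3*(ζ + 1/3)).
Simple pole: residue = g(a) at a = -1/7, which is 77/4.
List the singular points by increasing real part (a conjugate pair: the negative imaginary part first).


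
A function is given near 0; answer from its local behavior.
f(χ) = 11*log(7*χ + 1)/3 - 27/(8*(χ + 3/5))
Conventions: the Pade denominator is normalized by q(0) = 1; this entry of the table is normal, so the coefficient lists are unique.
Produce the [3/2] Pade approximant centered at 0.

The Pade approximant has numerator coefficients [-45/8, -22314971/2217228, 1161812729/11086140, 34344541/852780]; denominator coefficients [1, 7408173/923845, 34853252/2771535].

Taylor coefficients needed (expand at 0): a_0 = -45/8, a_1 = 841/24, a_2 = -2531/24, a_3 = 32059/72, a_4 = -161591/72, a_5 = 13389269/1080.
Write the denominator as Q(χ) = 1 + q1*χ + q2*χ^2. Requiring Q*f - P = O(χ^6) with deg P <= 3 kills the coefficients of χ^4..χ^5 in Q*f:
  χ^4: a_4 + q1*a_3 + q2*a_2 = 0, i.e. -161591/72 + (32059/72)*q1 + (-2531/24)*q2 = 0.
  χ^5: a_5 + q1*a_4 + q2*a_3 = 0, i.e. 13389269/1080 + (-161591/72)*q1 + (32059/72)*q2 = 0.
Solving this linear system: q1 = 7408173/923845, q2 = 34853252/2771535.
The numerator is Q*f truncated at degree 3: P0 = a_0 = -45/8; P1 = a_1 + q1*a_0 = -22314971/2217228; P2 = a_2 + q1*a_1 + q2*a_0 = 1161812729/11086140; P3 = a_3 + q1*a_2 + q2*a_1 = 34344541/852780.


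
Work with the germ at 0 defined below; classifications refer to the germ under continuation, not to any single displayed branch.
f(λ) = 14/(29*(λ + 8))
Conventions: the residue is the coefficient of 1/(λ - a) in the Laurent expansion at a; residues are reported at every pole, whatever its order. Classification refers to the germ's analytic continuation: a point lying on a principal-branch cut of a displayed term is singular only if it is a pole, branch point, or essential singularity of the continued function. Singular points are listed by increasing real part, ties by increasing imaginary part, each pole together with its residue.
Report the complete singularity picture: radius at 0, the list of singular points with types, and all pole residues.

Denominator factor (λ + 8): pole of order 1 at -8, modulus 8.
The radius of convergence is the smallest modulus among the singular points: 8.
At the order-1 pole -8 set g(λ) = (λ - (-8))*f(λ) = 14/29.
Simple pole: residue = g(a) at a = -8, which is 14/29.

Radius of convergence at 0: 8.
At -8: a pole of order 1; residue 14/29.


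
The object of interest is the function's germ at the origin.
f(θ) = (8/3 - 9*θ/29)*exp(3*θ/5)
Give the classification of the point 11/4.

There is no denominator, hence no pole anywhere.
The factor exp(3*θ/5) is entire.
So the germ continues analytically to 11/4.

The point is a regular point.


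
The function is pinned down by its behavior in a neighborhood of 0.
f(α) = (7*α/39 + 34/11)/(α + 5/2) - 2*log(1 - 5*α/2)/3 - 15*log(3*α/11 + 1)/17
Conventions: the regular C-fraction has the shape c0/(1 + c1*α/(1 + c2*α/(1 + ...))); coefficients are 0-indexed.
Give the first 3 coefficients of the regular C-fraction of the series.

Taylor coefficients (expand at 0): a_0 = 68/55, a_1 = 60974/60775, a_2 = 30554913/13370500.
c0 = a_0 = 68/55. Peel one level at a time: if S = 1 + c*α/S' with S'(0) = 1, then c is the α-coefficient of S and S' = c*α/(S - 1).
S_1 = c0/f = 1 + (-30487/37570)*α + (-14779738541/12421243120)*α^2 + ...; c1 = -30487/37570.
S_2 = c1*α/(S_1 - 1) = 1 + (-14779738541/10079489992)*α + ...; c2 = -14779738541/10079489992.

The regular C-fraction coefficients are [68/55, -30487/37570, -14779738541/10079489992].


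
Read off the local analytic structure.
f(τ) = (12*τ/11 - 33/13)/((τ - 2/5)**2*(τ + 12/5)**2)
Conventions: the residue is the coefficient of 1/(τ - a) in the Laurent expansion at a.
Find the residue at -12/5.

The residue is -64875/196196.

At the order-2 pole -12/5 set g(τ) = (τ - (-12/5))^2*f(τ) = (12*τ/11 - 33/13)/(τ - 2/5)**2.
Order-2 pole: residue = g'(a); g'(-12/5) = -64875/196196, so the residue is -64875/196196.


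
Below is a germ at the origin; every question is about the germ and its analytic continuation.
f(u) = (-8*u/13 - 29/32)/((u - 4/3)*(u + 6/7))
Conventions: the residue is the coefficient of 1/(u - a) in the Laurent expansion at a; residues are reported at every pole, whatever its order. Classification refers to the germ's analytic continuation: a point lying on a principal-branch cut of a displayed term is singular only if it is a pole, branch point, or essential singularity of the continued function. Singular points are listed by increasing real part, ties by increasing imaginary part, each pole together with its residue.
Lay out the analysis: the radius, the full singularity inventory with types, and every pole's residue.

Denominator factor (u - 4/3): pole of order 1 at 4/3, modulus 4/3.
Denominator factor (u + 6/7): pole of order 1 at -6/7, modulus 6/7.
The radius of convergence is the smallest modulus among the singular points: 6/7.
At the order-1 pole -6/7 set g(u) = (u - (-6/7))*f(u) = (-8*u/13 - 29/32)/(u - 4/3).
Simple pole: residue = g(a) at a = -6/7, which is 3309/19136.
At the order-1 pole 4/3 set g(u) = (u - (4/3))*f(u) = (-8*u/13 - 29/32)/(u + 6/7).
Simple pole: residue = g(a) at a = 4/3, which is -15085/19136.
List the singular points by increasing real part (a conjugate pair: the negative imaginary part first).

Radius of convergence at 0: 6/7.
At -6/7: a pole of order 1; residue 3309/19136.
At 4/3: a pole of order 1; residue -15085/19136.


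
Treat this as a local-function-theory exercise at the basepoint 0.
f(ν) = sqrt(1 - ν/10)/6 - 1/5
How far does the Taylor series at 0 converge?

Branch term (1/6)*sqrt(1 - ν/(10)): its argument vanishes at ν = 10, a square-root branch point, modulus 10.
The radius of convergence is the smallest modulus among the singular points: 10.

The radius of convergence is 10.


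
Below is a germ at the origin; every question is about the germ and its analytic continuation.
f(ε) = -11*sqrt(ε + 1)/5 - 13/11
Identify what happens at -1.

The term (-11/5)*sqrt(1 - ε/(-1)) has argument 1 - -1/(-1) = 0 at -1: a square-root (algebraic, two-sheeted) branch point; the remaining terms are analytic or single-valued there.

The point is an algebraic (square-root) branch point.


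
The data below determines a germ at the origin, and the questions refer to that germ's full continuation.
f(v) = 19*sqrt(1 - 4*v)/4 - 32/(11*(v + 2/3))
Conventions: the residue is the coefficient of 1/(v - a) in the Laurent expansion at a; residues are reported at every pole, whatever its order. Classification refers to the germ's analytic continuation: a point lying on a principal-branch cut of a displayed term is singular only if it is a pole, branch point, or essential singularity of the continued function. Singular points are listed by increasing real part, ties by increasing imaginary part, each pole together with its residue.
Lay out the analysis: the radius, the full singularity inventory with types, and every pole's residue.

Radius of convergence at 0: 1/4.
At -2/3: a pole of order 1; residue -32/11.
At 1/4: an algebraic (square-root) branch point.

Denominator factor (v + 2/3): pole of order 1 at -2/3, modulus 2/3.
Branch term (19/4)*sqrt(1 - v/(1/4)): its argument vanishes at v = 1/4, a square-root branch point, modulus 1/4.
The radius of convergence is the smallest modulus among the singular points: 1/4.
The branch term is analytic at -2/3 and contributes nothing to the residue; only the rational part matters.
At the order-1 pole -2/3 set g(v) = (v - (-2/3))*(rational part) = -32/11.
Simple pole: residue = g(a) at a = -2/3, which is -32/11.
List the singular points by increasing real part (a conjugate pair: the negative imaginary part first).


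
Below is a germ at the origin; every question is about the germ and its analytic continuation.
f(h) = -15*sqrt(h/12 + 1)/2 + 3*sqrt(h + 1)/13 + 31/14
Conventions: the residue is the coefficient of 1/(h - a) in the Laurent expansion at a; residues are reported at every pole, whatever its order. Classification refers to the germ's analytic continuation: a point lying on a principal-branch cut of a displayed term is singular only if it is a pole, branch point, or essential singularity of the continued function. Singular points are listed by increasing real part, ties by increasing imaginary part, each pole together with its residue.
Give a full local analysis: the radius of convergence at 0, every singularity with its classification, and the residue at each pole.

Radius of convergence at 0: 1.
At -12: an algebraic (square-root) branch point.
At -1: an algebraic (square-root) branch point.

Branch term (-15/2)*sqrt(1 - h/(-12)): its argument vanishes at h = -12, a square-root branch point, modulus 12.
Branch term (3/13)*sqrt(1 - h/(-1)): its argument vanishes at h = -1, a square-root branch point, modulus 1.
The radius of convergence is the smallest modulus among the singular points: 1.
List the singular points by increasing real part (a conjugate pair: the negative imaginary part first).


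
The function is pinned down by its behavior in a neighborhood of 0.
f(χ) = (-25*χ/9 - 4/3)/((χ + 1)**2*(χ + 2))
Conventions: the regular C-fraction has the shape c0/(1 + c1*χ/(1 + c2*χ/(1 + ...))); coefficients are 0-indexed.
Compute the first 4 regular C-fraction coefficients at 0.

The regular C-fraction coefficients are [-2/3, 5/12, -163/60, 3552/815].

Taylor coefficients (expand at 0): a_0 = -2/3, a_1 = 5/18, a_2 = 23/36, a_3 = -131/72.
c0 = a_0 = -2/3. Peel one level at a time: if S = 1 + c*χ/S' with S'(0) = 1, then c is the χ-coefficient of S and S' = c*χ/(S - 1).
S_1 = c0/f = 1 + (5/12)*χ + (163/144)*χ^2 + ...; c1 = 5/12.
S_2 = c1*χ/(S_1 - 1) = 1 + (-163/60)*χ + (296/25)*χ^2 + ...; c2 = -163/60.
S_3 = c2*χ/(S_2 - 1) = 1 + (3552/815)*χ + ...; c3 = 3552/815.


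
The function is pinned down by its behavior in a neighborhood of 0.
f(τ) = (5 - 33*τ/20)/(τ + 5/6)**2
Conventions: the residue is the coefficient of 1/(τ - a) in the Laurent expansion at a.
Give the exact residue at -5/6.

At the order-2 pole -5/6 set g(τ) = (τ - (-5/6))^2*f(τ) = 5 - 33*τ/20.
Order-2 pole: residue = g'(a); g'(-5/6) = -33/20, so the residue is -33/20.

The residue is -33/20.


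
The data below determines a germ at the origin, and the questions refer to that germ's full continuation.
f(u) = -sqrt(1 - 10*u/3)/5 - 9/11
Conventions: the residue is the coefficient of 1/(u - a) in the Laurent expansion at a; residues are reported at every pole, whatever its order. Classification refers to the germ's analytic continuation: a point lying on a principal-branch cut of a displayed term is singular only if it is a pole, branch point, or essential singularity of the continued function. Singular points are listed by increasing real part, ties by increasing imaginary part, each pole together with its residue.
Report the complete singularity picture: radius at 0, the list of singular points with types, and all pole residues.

Branch term (-1/5)*sqrt(1 - u/(3/10)): its argument vanishes at u = 3/10, a square-root branch point, modulus 3/10.
The radius of convergence is the smallest modulus among the singular points: 3/10.

Radius of convergence at 0: 3/10.
At 3/10: an algebraic (square-root) branch point.


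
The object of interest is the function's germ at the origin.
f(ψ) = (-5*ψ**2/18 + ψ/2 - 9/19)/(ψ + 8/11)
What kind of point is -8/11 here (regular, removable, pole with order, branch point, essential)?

The denominator factor ψ + 8/11 vanishes at -8/11 and appears to the power 1; the numerator there equals -20365/20691, nonzero, and no other factor vanishes.
Hence a pole whose order is the multiplicity, 1.

The point is a pole of order 1.


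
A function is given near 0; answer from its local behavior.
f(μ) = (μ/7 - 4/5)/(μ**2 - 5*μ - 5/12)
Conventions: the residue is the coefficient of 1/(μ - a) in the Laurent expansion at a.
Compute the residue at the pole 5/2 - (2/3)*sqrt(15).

The factor μ**2 - 5*μ - 5/12 splits as (μ - a)(μ - a') with a = 5/2 - (2/3)*sqrt(15), a' = 5/2 + (2/3)*sqrt(15). At the order-1 pole a set g(μ) = (μ - a)*f(μ) = [μ/7 - 4/5] / (μ - a').
Simple pole: residue = g(a) at a = 5/2 - (2/3)*sqrt(15), which is 1/14 + (31/1400)*sqrt(15).

The residue is 1/14 + (31/1400)*sqrt(15).


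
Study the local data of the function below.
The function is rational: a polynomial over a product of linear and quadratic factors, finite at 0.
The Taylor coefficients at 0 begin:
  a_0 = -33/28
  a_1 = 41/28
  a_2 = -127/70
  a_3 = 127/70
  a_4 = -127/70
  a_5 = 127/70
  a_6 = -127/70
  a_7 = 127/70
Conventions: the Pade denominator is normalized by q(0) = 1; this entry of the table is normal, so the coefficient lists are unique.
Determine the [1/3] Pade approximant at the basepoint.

The Pade approximant has numerator coefficients [-33/28, 2681711/9255820]; denominator coefficients [1, 329438/330565, -99568/330565, -609854/1652825].

Taylor coefficients needed (read off): a_0 = -33/28, a_1 = 41/28, a_2 = -127/70, a_3 = 127/70, a_4 = -127/70.
Write the denominator as Q(σ) = 1 + q1*σ + q2*σ^2 + q3*σ^3. Requiring Q*f - P = O(σ^5) with deg P <= 1 kills the coefficients of σ^2..σ^4 in Q*f:
  σ^2: a_2 + q1*a_1 + q2*a_0 = 0, i.e. -127/70 + (41/28)*q1 + (-33/28)*q2 = 0.
  σ^3: a_3 + q1*a_2 + q2*a_1 + q3*a_0 = 0, i.e. 127/70 + (-127/70)*q1 + (41/28)*q2 + (-33/28)*q3 = 0.
  σ^4: a_4 + q1*a_3 + q2*a_2 + q3*a_1 = 0, i.e. -127/70 + (127/70)*q1 + (-127/70)*q2 + (41/28)*q3 = 0.
Solving this linear system: q1 = 329438/330565, q2 = -99568/330565, q3 = -609854/1652825.
The numerator is Q*f truncated at degree 1: P0 = a_0 = -33/28; P1 = a_1 + q1*a_0 = 2681711/9255820.
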